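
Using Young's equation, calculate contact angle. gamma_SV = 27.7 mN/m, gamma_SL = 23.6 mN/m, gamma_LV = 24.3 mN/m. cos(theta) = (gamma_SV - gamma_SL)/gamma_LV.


cos(theta) = (gamma_SV - gamma_SL) / gamma_LV
cos(theta) = (27.7 - 23.6) / 24.3
cos(theta) = 0.168724
theta = arccos(0.168724) = 80.29 degrees

80.29


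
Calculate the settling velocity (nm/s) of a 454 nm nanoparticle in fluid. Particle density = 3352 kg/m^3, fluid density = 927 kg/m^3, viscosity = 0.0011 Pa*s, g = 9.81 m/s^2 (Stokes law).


Radius R = 454/2 nm = 2.27e-07 m
Density difference = 3352 - 927 = 2425 kg/m^3
v = 2 * R^2 * (rho_p - rho_f) * g / (9 * eta)
v = 2 * (2.27e-07)^2 * 2425 * 9.81 / (9 * 0.0011)
v = 2.47644e-07 m/s = 247.6437 nm/s

247.6437


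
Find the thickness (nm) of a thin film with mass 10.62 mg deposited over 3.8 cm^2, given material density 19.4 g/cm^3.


Convert: m = 10.62 mg = 1.0620e-05 kg, A = 3.8 cm^2 = 3.8000e-04 m^2, rho = 19.4 g/cm^3 = 19400 kg/m^3
t = m / (A * rho)
t = 1.0620e-05 / (3.8000e-04 * 19400)
t = 1.4406e-06 m = 1440.6 nm

1440.6


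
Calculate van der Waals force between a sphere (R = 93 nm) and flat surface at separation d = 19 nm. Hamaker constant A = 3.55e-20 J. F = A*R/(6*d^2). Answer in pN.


Convert to SI: R = 93 nm = 9.3e-08 m, d = 19 nm = 1.9e-08 m
F = A * R / (6 * d^2)
F = 3.55e-20 * 9.3e-08 / (6 * (1.9e-08)^2)
F = 1.52424e-12 N = 1.524 pN

1.524


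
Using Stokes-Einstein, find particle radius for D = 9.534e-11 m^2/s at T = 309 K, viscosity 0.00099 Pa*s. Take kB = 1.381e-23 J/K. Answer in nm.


Stokes-Einstein: R = kB*T / (6*pi*eta*D)
R = 1.381e-23 * 309 / (6 * pi * 0.00099 * 9.534e-11)
R = 2.39851e-09 m = 2.4 nm

2.4


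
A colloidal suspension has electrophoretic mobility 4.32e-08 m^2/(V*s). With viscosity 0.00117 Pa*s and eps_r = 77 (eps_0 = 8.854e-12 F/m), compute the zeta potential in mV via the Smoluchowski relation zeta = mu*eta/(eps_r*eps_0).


Smoluchowski equation: zeta = mu * eta / (eps_r * eps_0)
zeta = 4.32e-08 * 0.00117 / (77 * 8.854e-12)
zeta = 0.074138 V = 74.14 mV

74.14


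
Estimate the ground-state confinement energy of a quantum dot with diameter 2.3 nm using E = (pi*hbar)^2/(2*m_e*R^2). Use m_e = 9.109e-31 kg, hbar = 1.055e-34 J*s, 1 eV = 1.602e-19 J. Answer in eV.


Radius R = 2.3/2 = 1.15 nm = 1.15e-09 m
E = (pi * 1.055e-34)^2 / (2 * 9.109e-31 * (1.15e-09)^2)
E(J) = 4.55941e-20
E = E(J) / 1.602e-19 = 0.2846 eV

0.2846


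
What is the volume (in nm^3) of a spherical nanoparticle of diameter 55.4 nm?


Radius r = 55.4/2 = 27.7 nm
Volume V = (4/3) * pi * r^3
V = (4/3) * pi * (27.7)^3
V = 89028.27 nm^3

89028.27


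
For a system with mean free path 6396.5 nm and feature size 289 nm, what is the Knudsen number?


Knudsen number Kn = lambda / L
Kn = 6396.5 / 289
Kn = 22.1332

22.1332


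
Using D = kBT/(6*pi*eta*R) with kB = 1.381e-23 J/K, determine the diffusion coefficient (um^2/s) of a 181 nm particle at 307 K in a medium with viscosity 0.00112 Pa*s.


Radius R = 181/2 = 90.5 nm = 9.05e-08 m
D = kB*T / (6*pi*eta*R)
D = 1.381e-23 * 307 / (6 * pi * 0.00112 * 9.05e-08)
D = 2.21904e-12 m^2/s = 2.219 um^2/s

2.219


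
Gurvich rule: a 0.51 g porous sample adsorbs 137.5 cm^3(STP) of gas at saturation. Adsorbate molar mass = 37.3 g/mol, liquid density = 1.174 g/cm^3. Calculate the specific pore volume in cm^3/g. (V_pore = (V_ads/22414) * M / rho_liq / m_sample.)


Moles adsorbed n = V_ads / 22414 = 137.5 / 22414 = 6.134559e-03 mol
Liquid volume V_liq = n * M / rho_liq = 6.134559e-03 * 37.3 / 1.174 = 0.19491 cm^3
Specific pore volume V_pore = V_liq / m_sample = 0.19491 / 0.51
V_pore = 0.3822 cm^3/g

0.3822


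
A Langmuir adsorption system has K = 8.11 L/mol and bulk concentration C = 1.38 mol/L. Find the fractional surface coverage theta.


Langmuir isotherm: theta = K*C / (1 + K*C)
K*C = 8.11 * 1.38 = 11.1918
theta = 11.1918 / (1 + 11.1918) = 11.1918 / 12.1918
theta = 0.918

0.918


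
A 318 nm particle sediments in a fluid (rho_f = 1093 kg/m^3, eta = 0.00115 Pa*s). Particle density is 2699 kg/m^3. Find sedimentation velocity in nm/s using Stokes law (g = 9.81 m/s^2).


Radius R = 318/2 nm = 1.59e-07 m
Density difference = 2699 - 1093 = 1606 kg/m^3
v = 2 * R^2 * (rho_p - rho_f) * g / (9 * eta)
v = 2 * (1.59e-07)^2 * 1606 * 9.81 / (9 * 0.00115)
v = 7.69659e-08 m/s = 76.9659 nm/s

76.9659


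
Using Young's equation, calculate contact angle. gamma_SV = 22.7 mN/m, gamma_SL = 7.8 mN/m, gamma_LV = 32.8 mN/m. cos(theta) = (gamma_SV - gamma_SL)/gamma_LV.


cos(theta) = (gamma_SV - gamma_SL) / gamma_LV
cos(theta) = (22.7 - 7.8) / 32.8
cos(theta) = 0.454268
theta = arccos(0.454268) = 62.98 degrees

62.98


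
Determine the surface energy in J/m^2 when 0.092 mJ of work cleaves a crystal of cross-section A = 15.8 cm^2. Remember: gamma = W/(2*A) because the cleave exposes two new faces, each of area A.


Convert: A = 15.8 cm^2 = 0.00158 m^2, W = 0.092 mJ = 9.2e-05 J
Cleaving exposes two faces of area A, so total new surface = 2*A and gamma = W / (2*A)
gamma = 9.2e-05 / (2 * 0.00158)
gamma = 0.029 J/m^2

0.029


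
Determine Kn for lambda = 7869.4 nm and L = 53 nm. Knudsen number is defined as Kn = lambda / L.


Knudsen number Kn = lambda / L
Kn = 7869.4 / 53
Kn = 148.4792

148.4792


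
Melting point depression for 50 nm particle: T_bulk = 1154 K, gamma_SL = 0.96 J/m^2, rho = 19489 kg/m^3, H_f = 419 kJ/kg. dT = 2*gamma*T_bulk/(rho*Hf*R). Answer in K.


Radius R = 50/2 = 25 nm = 2.5e-08 m
Convert H_f = 419 kJ/kg = 419000 J/kg
dT = 2 * gamma_SL * T_bulk / (rho * H_f * R)
dT = 2 * 0.96 * 1154 / (19489 * 419000 * 2.5e-08)
dT = 10.9 K

10.9


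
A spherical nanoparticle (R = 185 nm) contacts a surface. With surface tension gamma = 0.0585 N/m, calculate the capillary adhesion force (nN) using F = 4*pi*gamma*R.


Convert radius: R = 185 nm = 1.85e-07 m
F = 4 * pi * gamma * R
F = 4 * pi * 0.0585 * 1.85e-07
F = 1.36e-07 N = 135.9995 nN

135.9995


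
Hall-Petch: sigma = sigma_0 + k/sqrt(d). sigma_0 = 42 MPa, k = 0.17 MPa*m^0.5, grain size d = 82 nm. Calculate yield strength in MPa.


d = 82 nm = 8.2e-08 m
sqrt(d) = 0.0002863564
Hall-Petch contribution = k / sqrt(d) = 0.17 / 0.0002863564 = 593.7 MPa
sigma = sigma_0 + k/sqrt(d) = 42 + 593.7 = 635.7 MPa

635.7


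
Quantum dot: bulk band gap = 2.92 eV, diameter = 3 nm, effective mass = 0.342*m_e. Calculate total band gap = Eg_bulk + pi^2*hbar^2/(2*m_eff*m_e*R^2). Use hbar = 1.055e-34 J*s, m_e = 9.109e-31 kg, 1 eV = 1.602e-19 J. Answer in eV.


Radius R = 3/2 nm = 1.5e-09 m
Confinement energy dE = pi^2 * hbar^2 / (2 * m_eff * m_e * R^2)
dE = pi^2 * (1.055e-34)^2 / (2 * 0.342 * 9.109e-31 * (1.5e-09)^2) J, divided by 1.602e-19 J/eV
dE = 0.4891 eV
Total band gap = E_g(bulk) + dE = 2.92 + 0.4891 = 3.4091 eV

3.4091


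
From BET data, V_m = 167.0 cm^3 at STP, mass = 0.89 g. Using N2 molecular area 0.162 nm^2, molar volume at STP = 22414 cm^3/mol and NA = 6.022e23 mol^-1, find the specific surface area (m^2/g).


Number of moles in monolayer = V_m / 22414 = 167.0 / 22414 = 0.0074507
Number of molecules = moles * NA = 0.0074507 * 6.022e23
SA = molecules * sigma / mass
SA = (167.0 / 22414) * 6.022e23 * 0.162e-18 / 0.89
SA = 816.7 m^2/g

816.7


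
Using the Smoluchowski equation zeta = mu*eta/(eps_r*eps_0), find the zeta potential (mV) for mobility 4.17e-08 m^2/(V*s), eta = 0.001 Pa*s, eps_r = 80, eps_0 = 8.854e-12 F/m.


Smoluchowski equation: zeta = mu * eta / (eps_r * eps_0)
zeta = 4.17e-08 * 0.001 / (80 * 8.854e-12)
zeta = 0.058872 V = 58.87 mV

58.87


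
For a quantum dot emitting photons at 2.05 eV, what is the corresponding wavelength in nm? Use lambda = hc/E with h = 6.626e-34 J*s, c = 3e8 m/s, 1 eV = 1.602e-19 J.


Convert energy: E = 2.05 eV = 2.05 * 1.602e-19 = 3.2841e-19 J
lambda = h*c / E = 6.626e-34 * 3e8 / 3.2841e-19
lambda = 6.0528e-07 m = 605.3 nm

605.3


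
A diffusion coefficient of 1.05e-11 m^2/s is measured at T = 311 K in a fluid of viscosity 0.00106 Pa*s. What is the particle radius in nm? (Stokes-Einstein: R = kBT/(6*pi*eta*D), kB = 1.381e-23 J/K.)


Stokes-Einstein: R = kB*T / (6*pi*eta*D)
R = 1.381e-23 * 311 / (6 * pi * 0.00106 * 1.05e-11)
R = 2.04719e-08 m = 20.47 nm

20.47


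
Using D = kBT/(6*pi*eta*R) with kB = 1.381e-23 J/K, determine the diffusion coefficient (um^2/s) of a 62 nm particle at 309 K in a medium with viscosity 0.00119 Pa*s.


Radius R = 62/2 = 31 nm = 3.1e-08 m
D = kB*T / (6*pi*eta*R)
D = 1.381e-23 * 309 / (6 * pi * 0.00119 * 3.1e-08)
D = 6.13681e-12 m^2/s = 6.137 um^2/s

6.137


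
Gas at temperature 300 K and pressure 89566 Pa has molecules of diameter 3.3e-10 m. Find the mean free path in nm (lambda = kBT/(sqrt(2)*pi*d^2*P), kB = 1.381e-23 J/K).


Mean free path: lambda = kB*T / (sqrt(2) * pi * d^2 * P)
lambda = 1.381e-23 * 300 / (sqrt(2) * pi * (3.3e-10)^2 * 89566)
lambda = 9.56046e-08 m
lambda = 95.6 nm

95.6


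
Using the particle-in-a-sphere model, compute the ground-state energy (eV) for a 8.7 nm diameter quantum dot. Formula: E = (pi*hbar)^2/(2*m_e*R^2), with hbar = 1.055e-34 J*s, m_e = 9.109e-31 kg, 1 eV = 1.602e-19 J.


Radius R = 8.7/2 = 4.35 nm = 4.35e-09 m
E = (pi * 1.055e-34)^2 / (2 * 9.109e-31 * (4.35e-09)^2)
E(J) = 3.18658e-21
E = E(J) / 1.602e-19 = 0.0199 eV

0.0199


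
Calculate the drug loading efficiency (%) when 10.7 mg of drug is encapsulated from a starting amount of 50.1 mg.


Drug loading efficiency = (drug loaded / drug initial) * 100
DLE = 10.7 / 50.1 * 100
DLE = 0.2136 * 100
DLE = 21.36%

21.36


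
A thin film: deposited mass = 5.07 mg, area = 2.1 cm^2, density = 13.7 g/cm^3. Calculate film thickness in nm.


Convert: m = 5.07 mg = 5.0700e-06 kg, A = 2.1 cm^2 = 2.1000e-04 m^2, rho = 13.7 g/cm^3 = 13700 kg/m^3
t = m / (A * rho)
t = 5.0700e-06 / (2.1000e-04 * 13700)
t = 1.7623e-06 m = 1762.3 nm

1762.3


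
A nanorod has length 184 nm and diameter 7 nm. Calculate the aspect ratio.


Aspect ratio AR = length / diameter
AR = 184 / 7
AR = 26.29

26.29


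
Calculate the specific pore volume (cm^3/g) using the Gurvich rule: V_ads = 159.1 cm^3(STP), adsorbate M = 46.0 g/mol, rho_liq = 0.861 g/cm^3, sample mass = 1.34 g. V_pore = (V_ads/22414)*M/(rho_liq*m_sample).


Moles adsorbed n = V_ads / 22414 = 159.1 / 22414 = 7.098242e-03 mol
Liquid volume V_liq = n * M / rho_liq = 7.098242e-03 * 46.0 / 0.861 = 0.37923 cm^3
Specific pore volume V_pore = V_liq / m_sample = 0.37923 / 1.34
V_pore = 0.283 cm^3/g

0.283


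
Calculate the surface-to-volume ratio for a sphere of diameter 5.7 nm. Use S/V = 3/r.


Radius r = 5.7/2 = 2.85 nm
S/V = 3 / r = 3 / 2.85
S/V = 1.0526 nm^-1

1.0526


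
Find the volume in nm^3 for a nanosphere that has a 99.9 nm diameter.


Radius r = 99.9/2 = 49.95 nm
Volume V = (4/3) * pi * r^3
V = (4/3) * pi * (49.95)^3
V = 522029.55 nm^3

522029.55


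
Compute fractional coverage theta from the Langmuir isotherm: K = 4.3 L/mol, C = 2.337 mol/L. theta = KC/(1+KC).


Langmuir isotherm: theta = K*C / (1 + K*C)
K*C = 4.3 * 2.337 = 10.0491
theta = 10.0491 / (1 + 10.0491) = 10.0491 / 11.0491
theta = 0.9095

0.9095


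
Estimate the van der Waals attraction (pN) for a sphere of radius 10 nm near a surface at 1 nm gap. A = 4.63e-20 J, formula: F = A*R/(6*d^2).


Convert to SI: R = 10 nm = 1e-08 m, d = 1 nm = 1e-09 m
F = A * R / (6 * d^2)
F = 4.63e-20 * 1e-08 / (6 * (1e-09)^2)
F = 7.71667e-11 N = 77.167 pN

77.167


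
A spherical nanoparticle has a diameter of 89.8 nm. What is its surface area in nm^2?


Radius r = 89.8/2 = 44.9 nm
Surface area SA = 4 * pi * r^2
SA = 4 * pi * (44.9)^2
SA = 25333.93 nm^2

25333.93


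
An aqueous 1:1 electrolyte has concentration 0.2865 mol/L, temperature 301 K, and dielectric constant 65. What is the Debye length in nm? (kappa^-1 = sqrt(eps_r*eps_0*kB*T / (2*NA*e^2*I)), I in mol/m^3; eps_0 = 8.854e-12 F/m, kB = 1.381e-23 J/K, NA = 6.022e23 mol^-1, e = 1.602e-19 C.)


Ionic strength I = 0.2865 * 1^2 * 1000 = 286.5 mol/m^3
kappa^-1 = sqrt(65 * 8.854e-12 * 1.381e-23 * 301 / (2 * 6.022e23 * (1.602e-19)^2 * 286.5))
kappa^-1 = 0.52 nm

0.52


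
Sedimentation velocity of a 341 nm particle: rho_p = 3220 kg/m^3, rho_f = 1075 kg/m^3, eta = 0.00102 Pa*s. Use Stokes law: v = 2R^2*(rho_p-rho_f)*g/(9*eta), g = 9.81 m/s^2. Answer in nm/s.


Radius R = 341/2 nm = 1.705e-07 m
Density difference = 3220 - 1075 = 2145 kg/m^3
v = 2 * R^2 * (rho_p - rho_f) * g / (9 * eta)
v = 2 * (1.705e-07)^2 * 2145 * 9.81 / (9 * 0.00102)
v = 1.3327e-07 m/s = 133.27 nm/s

133.27


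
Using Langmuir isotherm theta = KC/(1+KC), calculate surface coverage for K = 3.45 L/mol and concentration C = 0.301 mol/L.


Langmuir isotherm: theta = K*C / (1 + K*C)
K*C = 3.45 * 0.301 = 1.03845
theta = 1.03845 / (1 + 1.03845) = 1.03845 / 2.03845
theta = 0.5094

0.5094


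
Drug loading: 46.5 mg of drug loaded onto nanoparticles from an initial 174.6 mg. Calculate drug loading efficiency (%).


Drug loading efficiency = (drug loaded / drug initial) * 100
DLE = 46.5 / 174.6 * 100
DLE = 0.2663 * 100
DLE = 26.63%

26.63


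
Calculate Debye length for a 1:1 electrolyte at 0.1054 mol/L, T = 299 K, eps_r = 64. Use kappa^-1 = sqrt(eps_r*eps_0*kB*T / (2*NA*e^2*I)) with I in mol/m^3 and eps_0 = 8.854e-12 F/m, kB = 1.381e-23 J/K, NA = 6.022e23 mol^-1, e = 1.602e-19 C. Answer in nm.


Ionic strength I = 0.1054 * 1^2 * 1000 = 105.4 mol/m^3
kappa^-1 = sqrt(64 * 8.854e-12 * 1.381e-23 * 299 / (2 * 6.022e23 * (1.602e-19)^2 * 105.4))
kappa^-1 = 0.847 nm

0.847


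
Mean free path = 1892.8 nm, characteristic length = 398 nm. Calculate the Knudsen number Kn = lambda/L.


Knudsen number Kn = lambda / L
Kn = 1892.8 / 398
Kn = 4.7558

4.7558


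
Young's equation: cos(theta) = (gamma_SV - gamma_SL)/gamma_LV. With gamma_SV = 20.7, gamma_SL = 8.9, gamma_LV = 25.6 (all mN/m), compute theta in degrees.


cos(theta) = (gamma_SV - gamma_SL) / gamma_LV
cos(theta) = (20.7 - 8.9) / 25.6
cos(theta) = 0.460937
theta = arccos(0.460937) = 62.55 degrees

62.55


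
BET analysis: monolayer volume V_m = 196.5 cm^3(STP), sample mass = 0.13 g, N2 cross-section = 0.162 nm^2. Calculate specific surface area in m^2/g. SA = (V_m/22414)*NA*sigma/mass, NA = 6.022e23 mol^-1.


Number of moles in monolayer = V_m / 22414 = 196.5 / 22414 = 0.00876684
Number of molecules = moles * NA = 0.00876684 * 6.022e23
SA = molecules * sigma / mass
SA = (196.5 / 22414) * 6.022e23 * 0.162e-18 / 0.13
SA = 6578.9 m^2/g

6578.9


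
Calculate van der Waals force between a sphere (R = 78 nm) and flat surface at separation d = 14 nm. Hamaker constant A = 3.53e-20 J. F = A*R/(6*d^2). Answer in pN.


Convert to SI: R = 78 nm = 7.8e-08 m, d = 14 nm = 1.4e-08 m
F = A * R / (6 * d^2)
F = 3.53e-20 * 7.8e-08 / (6 * (1.4e-08)^2)
F = 2.34133e-12 N = 2.341 pN

2.341


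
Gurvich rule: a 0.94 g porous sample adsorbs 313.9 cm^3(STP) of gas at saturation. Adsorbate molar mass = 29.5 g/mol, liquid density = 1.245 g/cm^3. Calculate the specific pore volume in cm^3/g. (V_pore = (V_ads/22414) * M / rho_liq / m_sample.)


Moles adsorbed n = V_ads / 22414 = 313.9 / 22414 = 1.400464e-02 mol
Liquid volume V_liq = n * M / rho_liq = 1.400464e-02 * 29.5 / 1.245 = 0.33184 cm^3
Specific pore volume V_pore = V_liq / m_sample = 0.33184 / 0.94
V_pore = 0.353 cm^3/g

0.353


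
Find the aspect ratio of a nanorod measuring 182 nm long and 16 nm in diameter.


Aspect ratio AR = length / diameter
AR = 182 / 16
AR = 11.38

11.38


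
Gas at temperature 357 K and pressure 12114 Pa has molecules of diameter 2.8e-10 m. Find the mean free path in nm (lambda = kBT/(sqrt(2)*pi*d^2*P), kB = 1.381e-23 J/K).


Mean free path: lambda = kB*T / (sqrt(2) * pi * d^2 * P)
lambda = 1.381e-23 * 357 / (sqrt(2) * pi * (2.8e-10)^2 * 12114)
lambda = 1.1684e-06 m
lambda = 1168.4 nm

1168.4


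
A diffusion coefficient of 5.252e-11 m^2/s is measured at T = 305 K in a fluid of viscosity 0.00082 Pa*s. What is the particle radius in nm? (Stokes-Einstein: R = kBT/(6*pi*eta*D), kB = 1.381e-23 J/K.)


Stokes-Einstein: R = kB*T / (6*pi*eta*D)
R = 1.381e-23 * 305 / (6 * pi * 0.00082 * 5.252e-11)
R = 5.18864e-09 m = 5.19 nm

5.19


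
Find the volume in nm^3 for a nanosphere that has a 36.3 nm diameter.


Radius r = 36.3/2 = 18.15 nm
Volume V = (4/3) * pi * r^3
V = (4/3) * pi * (18.15)^3
V = 25044.85 nm^3

25044.85


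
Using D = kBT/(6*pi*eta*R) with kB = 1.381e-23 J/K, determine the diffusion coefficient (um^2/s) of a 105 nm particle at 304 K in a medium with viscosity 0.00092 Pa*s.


Radius R = 105/2 = 52.5 nm = 5.25e-08 m
D = kB*T / (6*pi*eta*R)
D = 1.381e-23 * 304 / (6 * pi * 0.00092 * 5.25e-08)
D = 4.61125e-12 m^2/s = 4.611 um^2/s

4.611


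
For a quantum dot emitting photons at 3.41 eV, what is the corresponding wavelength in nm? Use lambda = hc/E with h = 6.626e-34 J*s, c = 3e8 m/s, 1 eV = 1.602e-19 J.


Convert energy: E = 3.41 eV = 3.41 * 1.602e-19 = 5.46282e-19 J
lambda = h*c / E = 6.626e-34 * 3e8 / 5.46282e-19
lambda = 3.63878e-07 m = 363.9 nm

363.9


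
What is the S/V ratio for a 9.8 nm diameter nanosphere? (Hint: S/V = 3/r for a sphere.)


Radius r = 9.8/2 = 4.9 nm
S/V = 3 / r = 3 / 4.9
S/V = 0.6122 nm^-1

0.6122


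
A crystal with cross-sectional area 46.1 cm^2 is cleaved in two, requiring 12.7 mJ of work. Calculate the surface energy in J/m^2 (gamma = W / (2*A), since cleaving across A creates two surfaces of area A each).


Convert: A = 46.1 cm^2 = 0.00461 m^2, W = 12.7 mJ = 0.0127 J
Cleaving exposes two faces of area A, so total new surface = 2*A and gamma = W / (2*A)
gamma = 0.0127 / (2 * 0.00461)
gamma = 1.377 J/m^2

1.377


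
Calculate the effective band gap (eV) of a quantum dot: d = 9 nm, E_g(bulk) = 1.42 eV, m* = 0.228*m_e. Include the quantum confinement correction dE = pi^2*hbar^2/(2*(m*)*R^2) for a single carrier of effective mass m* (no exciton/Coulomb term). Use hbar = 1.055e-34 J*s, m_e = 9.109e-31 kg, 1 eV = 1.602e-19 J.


Radius R = 9/2 nm = 4.5e-09 m
Confinement energy dE = pi^2 * hbar^2 / (2 * m_eff * m_e * R^2)
dE = pi^2 * (1.055e-34)^2 / (2 * 0.228 * 9.109e-31 * (4.5e-09)^2) J, divided by 1.602e-19 J/eV
dE = 0.0815 eV
Total band gap = E_g(bulk) + dE = 1.42 + 0.0815 = 1.5015 eV

1.5015


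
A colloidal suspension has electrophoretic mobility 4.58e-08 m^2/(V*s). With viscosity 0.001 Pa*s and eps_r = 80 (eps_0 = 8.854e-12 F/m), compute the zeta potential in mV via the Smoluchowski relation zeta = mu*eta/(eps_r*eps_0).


Smoluchowski equation: zeta = mu * eta / (eps_r * eps_0)
zeta = 4.58e-08 * 0.001 / (80 * 8.854e-12)
zeta = 0.06466 V = 64.66 mV

64.66


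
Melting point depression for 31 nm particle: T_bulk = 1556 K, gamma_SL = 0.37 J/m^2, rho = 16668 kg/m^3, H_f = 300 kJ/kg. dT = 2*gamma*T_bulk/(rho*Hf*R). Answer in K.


Radius R = 31/2 = 15.5 nm = 1.55e-08 m
Convert H_f = 300 kJ/kg = 300000 J/kg
dT = 2 * gamma_SL * T_bulk / (rho * H_f * R)
dT = 2 * 0.37 * 1556 / (16668 * 300000 * 1.55e-08)
dT = 14.9 K

14.9


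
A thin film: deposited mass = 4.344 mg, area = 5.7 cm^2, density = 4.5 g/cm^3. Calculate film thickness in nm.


Convert: m = 4.344 mg = 4.3440e-06 kg, A = 5.7 cm^2 = 5.7000e-04 m^2, rho = 4.5 g/cm^3 = 4500 kg/m^3
t = m / (A * rho)
t = 4.3440e-06 / (5.7000e-04 * 4500)
t = 1.6936e-06 m = 1693.6 nm

1693.6


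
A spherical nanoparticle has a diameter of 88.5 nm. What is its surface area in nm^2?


Radius r = 88.5/2 = 44.25 nm
Surface area SA = 4 * pi * r^2
SA = 4 * pi * (44.25)^2
SA = 24605.74 nm^2

24605.74


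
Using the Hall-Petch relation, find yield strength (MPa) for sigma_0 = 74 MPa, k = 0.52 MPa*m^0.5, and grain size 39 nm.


d = 39 nm = 3.9e-08 m
sqrt(d) = 0.0001974842
Hall-Petch contribution = k / sqrt(d) = 0.52 / 0.0001974842 = 2633.1 MPa
sigma = sigma_0 + k/sqrt(d) = 74 + 2633.1 = 2707.1 MPa

2707.1


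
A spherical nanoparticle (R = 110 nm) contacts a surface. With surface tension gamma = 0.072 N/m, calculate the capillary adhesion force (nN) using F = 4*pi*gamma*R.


Convert radius: R = 110 nm = 1.1e-07 m
F = 4 * pi * gamma * R
F = 4 * pi * 0.072 * 1.1e-07
F = 9.95257e-08 N = 99.5257 nN

99.5257


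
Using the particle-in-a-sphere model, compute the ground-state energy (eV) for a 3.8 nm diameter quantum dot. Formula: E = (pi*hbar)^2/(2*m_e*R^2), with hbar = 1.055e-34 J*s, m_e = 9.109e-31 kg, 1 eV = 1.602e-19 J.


Radius R = 3.8/2 = 1.9 nm = 1.9e-09 m
E = (pi * 1.055e-34)^2 / (2 * 9.109e-31 * (1.9e-09)^2)
E(J) = 1.67031e-20
E = E(J) / 1.602e-19 = 0.1043 eV

0.1043


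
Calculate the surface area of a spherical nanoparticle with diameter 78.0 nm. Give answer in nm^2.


Radius r = 78.0/2 = 39 nm
Surface area SA = 4 * pi * r^2
SA = 4 * pi * (39)^2
SA = 19113.45 nm^2

19113.45


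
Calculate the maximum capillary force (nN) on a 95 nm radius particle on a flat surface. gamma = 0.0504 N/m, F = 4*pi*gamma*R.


Convert radius: R = 95 nm = 9.5e-08 m
F = 4 * pi * gamma * R
F = 4 * pi * 0.0504 * 9.5e-08
F = 6.01678e-08 N = 60.1678 nN

60.1678


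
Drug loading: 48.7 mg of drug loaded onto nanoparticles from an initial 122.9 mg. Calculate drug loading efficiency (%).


Drug loading efficiency = (drug loaded / drug initial) * 100
DLE = 48.7 / 122.9 * 100
DLE = 0.3963 * 100
DLE = 39.63%

39.63


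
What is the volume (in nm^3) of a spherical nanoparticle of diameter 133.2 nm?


Radius r = 133.2/2 = 66.6 nm
Volume V = (4/3) * pi * r^3
V = (4/3) * pi * (66.6)^3
V = 1237403.38 nm^3

1237403.38


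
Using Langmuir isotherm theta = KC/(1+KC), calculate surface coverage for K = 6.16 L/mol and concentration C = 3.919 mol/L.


Langmuir isotherm: theta = K*C / (1 + K*C)
K*C = 6.16 * 3.919 = 24.14104
theta = 24.14104 / (1 + 24.14104) = 24.14104 / 25.14104
theta = 0.9602

0.9602


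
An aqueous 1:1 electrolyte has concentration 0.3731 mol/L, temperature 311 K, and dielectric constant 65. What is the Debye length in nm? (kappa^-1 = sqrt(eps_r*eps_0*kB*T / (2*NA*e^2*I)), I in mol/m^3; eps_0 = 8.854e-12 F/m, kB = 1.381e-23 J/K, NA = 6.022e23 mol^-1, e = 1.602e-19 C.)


Ionic strength I = 0.3731 * 1^2 * 1000 = 373.1 mol/m^3
kappa^-1 = sqrt(65 * 8.854e-12 * 1.381e-23 * 311 / (2 * 6.022e23 * (1.602e-19)^2 * 373.1))
kappa^-1 = 0.463 nm

0.463


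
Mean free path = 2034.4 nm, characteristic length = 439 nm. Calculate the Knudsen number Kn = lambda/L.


Knudsen number Kn = lambda / L
Kn = 2034.4 / 439
Kn = 4.6342

4.6342


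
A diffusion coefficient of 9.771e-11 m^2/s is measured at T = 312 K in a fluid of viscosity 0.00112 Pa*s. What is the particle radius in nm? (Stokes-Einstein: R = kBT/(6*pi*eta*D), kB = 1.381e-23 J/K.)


Stokes-Einstein: R = kB*T / (6*pi*eta*D)
R = 1.381e-23 * 312 / (6 * pi * 0.00112 * 9.771e-11)
R = 2.08877e-09 m = 2.09 nm

2.09


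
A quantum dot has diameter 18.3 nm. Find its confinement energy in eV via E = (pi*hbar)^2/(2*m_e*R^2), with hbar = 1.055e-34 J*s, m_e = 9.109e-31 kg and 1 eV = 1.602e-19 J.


Radius R = 18.3/2 = 9.15 nm = 9.15e-09 m
E = (pi * 1.055e-34)^2 / (2 * 9.109e-31 * (9.15e-09)^2)
E(J) = 7.20214e-22
E = E(J) / 1.602e-19 = 0.0045 eV

0.0045


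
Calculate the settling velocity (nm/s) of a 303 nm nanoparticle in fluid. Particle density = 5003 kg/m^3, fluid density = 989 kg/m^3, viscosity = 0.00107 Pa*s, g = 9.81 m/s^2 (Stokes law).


Radius R = 303/2 nm = 1.515e-07 m
Density difference = 5003 - 989 = 4014 kg/m^3
v = 2 * R^2 * (rho_p - rho_f) * g / (9 * eta)
v = 2 * (1.515e-07)^2 * 4014 * 9.81 / (9 * 0.00107)
v = 1.87705e-07 m/s = 187.7048 nm/s

187.7048


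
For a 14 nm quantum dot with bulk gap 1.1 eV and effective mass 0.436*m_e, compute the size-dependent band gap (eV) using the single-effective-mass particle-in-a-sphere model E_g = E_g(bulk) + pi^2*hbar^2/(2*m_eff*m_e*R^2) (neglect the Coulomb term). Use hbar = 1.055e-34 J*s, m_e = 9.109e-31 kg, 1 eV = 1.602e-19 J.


Radius R = 14/2 nm = 7e-09 m
Confinement energy dE = pi^2 * hbar^2 / (2 * m_eff * m_e * R^2)
dE = pi^2 * (1.055e-34)^2 / (2 * 0.436 * 9.109e-31 * (7e-09)^2) J, divided by 1.602e-19 J/eV
dE = 0.0176 eV
Total band gap = E_g(bulk) + dE = 1.1 + 0.0176 = 1.1176 eV

1.1176


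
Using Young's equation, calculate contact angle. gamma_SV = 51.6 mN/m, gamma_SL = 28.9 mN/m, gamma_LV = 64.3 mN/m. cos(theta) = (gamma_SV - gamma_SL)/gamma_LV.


cos(theta) = (gamma_SV - gamma_SL) / gamma_LV
cos(theta) = (51.6 - 28.9) / 64.3
cos(theta) = 0.353033
theta = arccos(0.353033) = 69.33 degrees

69.33


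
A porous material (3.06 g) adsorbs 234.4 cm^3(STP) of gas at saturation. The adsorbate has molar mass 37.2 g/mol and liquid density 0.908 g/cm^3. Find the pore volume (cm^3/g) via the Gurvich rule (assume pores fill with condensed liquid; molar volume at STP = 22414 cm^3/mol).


Moles adsorbed n = V_ads / 22414 = 234.4 / 22414 = 1.045775e-02 mol
Liquid volume V_liq = n * M / rho_liq = 1.045775e-02 * 37.2 / 0.908 = 0.42845 cm^3
Specific pore volume V_pore = V_liq / m_sample = 0.42845 / 3.06
V_pore = 0.14 cm^3/g

0.14


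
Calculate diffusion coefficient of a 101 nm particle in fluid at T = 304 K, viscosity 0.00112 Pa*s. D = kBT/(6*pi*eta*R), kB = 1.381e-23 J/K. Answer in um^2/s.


Radius R = 101/2 = 50.5 nm = 5.05e-08 m
D = kB*T / (6*pi*eta*R)
D = 1.381e-23 * 304 / (6 * pi * 0.00112 * 5.05e-08)
D = 3.93783e-12 m^2/s = 3.938 um^2/s

3.938


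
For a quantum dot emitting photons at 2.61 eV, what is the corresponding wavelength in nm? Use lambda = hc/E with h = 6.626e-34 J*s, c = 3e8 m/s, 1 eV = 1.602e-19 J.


Convert energy: E = 2.61 eV = 2.61 * 1.602e-19 = 4.18122e-19 J
lambda = h*c / E = 6.626e-34 * 3e8 / 4.18122e-19
lambda = 4.75411e-07 m = 475.4 nm

475.4


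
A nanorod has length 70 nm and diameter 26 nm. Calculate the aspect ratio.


Aspect ratio AR = length / diameter
AR = 70 / 26
AR = 2.69

2.69


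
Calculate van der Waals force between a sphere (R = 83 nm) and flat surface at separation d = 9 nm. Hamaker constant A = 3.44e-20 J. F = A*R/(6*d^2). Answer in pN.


Convert to SI: R = 83 nm = 8.3e-08 m, d = 9 nm = 9e-09 m
F = A * R / (6 * d^2)
F = 3.44e-20 * 8.3e-08 / (6 * (9e-09)^2)
F = 5.8749e-12 N = 5.875 pN

5.875


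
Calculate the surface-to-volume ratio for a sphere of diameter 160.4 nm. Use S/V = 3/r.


Radius r = 160.4/2 = 80.2 nm
S/V = 3 / r = 3 / 80.2
S/V = 0.0374 nm^-1

0.0374


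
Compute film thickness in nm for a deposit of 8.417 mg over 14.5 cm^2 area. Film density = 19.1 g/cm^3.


Convert: m = 8.417 mg = 8.4170e-06 kg, A = 14.5 cm^2 = 1.4500e-03 m^2, rho = 19.1 g/cm^3 = 19100 kg/m^3
t = m / (A * rho)
t = 8.4170e-06 / (1.4500e-03 * 19100)
t = 3.0392e-07 m = 303.9 nm

303.9


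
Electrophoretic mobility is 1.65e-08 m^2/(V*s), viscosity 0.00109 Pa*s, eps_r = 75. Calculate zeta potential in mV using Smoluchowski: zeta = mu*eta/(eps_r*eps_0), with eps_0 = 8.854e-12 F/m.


Smoluchowski equation: zeta = mu * eta / (eps_r * eps_0)
zeta = 1.65e-08 * 0.00109 / (75 * 8.854e-12)
zeta = 0.027084 V = 27.08 mV

27.08


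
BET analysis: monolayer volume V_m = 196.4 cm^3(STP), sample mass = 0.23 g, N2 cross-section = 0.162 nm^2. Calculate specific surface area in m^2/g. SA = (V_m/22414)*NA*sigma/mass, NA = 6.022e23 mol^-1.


Number of moles in monolayer = V_m / 22414 = 196.4 / 22414 = 0.00876238
Number of molecules = moles * NA = 0.00876238 * 6.022e23
SA = molecules * sigma / mass
SA = (196.4 / 22414) * 6.022e23 * 0.162e-18 / 0.23
SA = 3716.6 m^2/g

3716.6


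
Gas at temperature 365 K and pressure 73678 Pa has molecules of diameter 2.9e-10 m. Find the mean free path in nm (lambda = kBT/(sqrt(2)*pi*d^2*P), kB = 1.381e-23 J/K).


Mean free path: lambda = kB*T / (sqrt(2) * pi * d^2 * P)
lambda = 1.381e-23 * 365 / (sqrt(2) * pi * (2.9e-10)^2 * 73678)
lambda = 1.831e-07 m
lambda = 183.1 nm

183.1


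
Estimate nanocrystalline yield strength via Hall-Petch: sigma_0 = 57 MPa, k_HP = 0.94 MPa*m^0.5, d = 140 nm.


d = 140 nm = 1.4e-07 m
sqrt(d) = 0.0003741657
Hall-Petch contribution = k / sqrt(d) = 0.94 / 0.0003741657 = 2512.3 MPa
sigma = sigma_0 + k/sqrt(d) = 57 + 2512.3 = 2569.3 MPa

2569.3


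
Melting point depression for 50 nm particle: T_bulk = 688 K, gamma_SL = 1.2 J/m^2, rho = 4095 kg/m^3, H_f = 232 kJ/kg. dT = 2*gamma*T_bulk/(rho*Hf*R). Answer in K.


Radius R = 50/2 = 25 nm = 2.5e-08 m
Convert H_f = 232 kJ/kg = 232000 J/kg
dT = 2 * gamma_SL * T_bulk / (rho * H_f * R)
dT = 2 * 1.2 * 688 / (4095 * 232000 * 2.5e-08)
dT = 69.5 K

69.5


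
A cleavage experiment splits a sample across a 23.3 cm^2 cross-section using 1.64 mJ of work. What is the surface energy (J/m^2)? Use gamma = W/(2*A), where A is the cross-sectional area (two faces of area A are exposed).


Convert: A = 23.3 cm^2 = 0.00233 m^2, W = 1.64 mJ = 0.00164 J
Cleaving exposes two faces of area A, so total new surface = 2*A and gamma = W / (2*A)
gamma = 0.00164 / (2 * 0.00233)
gamma = 0.352 J/m^2

0.352


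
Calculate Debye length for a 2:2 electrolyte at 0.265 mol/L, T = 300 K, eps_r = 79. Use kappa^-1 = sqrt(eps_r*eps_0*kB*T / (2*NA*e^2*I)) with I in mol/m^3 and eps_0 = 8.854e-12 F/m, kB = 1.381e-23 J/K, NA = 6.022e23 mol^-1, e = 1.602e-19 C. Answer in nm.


Ionic strength I = 0.265 * 2^2 * 1000 = 1060 mol/m^3
kappa^-1 = sqrt(79 * 8.854e-12 * 1.381e-23 * 300 / (2 * 6.022e23 * (1.602e-19)^2 * 1060))
kappa^-1 = 0.297 nm

0.297


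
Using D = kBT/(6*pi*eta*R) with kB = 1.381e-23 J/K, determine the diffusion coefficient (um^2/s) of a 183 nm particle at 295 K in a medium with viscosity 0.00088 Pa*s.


Radius R = 183/2 = 91.5 nm = 9.15e-08 m
D = kB*T / (6*pi*eta*R)
D = 1.381e-23 * 295 / (6 * pi * 0.00088 * 9.15e-08)
D = 2.68417e-12 m^2/s = 2.684 um^2/s

2.684


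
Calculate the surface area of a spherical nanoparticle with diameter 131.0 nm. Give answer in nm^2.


Radius r = 131.0/2 = 65.5 nm
Surface area SA = 4 * pi * r^2
SA = 4 * pi * (65.5)^2
SA = 53912.87 nm^2

53912.87


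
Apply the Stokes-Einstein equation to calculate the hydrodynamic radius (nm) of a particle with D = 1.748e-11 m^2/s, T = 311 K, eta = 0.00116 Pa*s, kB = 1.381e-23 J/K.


Stokes-Einstein: R = kB*T / (6*pi*eta*D)
R = 1.381e-23 * 311 / (6 * pi * 0.00116 * 1.748e-11)
R = 1.12371e-08 m = 11.24 nm

11.24


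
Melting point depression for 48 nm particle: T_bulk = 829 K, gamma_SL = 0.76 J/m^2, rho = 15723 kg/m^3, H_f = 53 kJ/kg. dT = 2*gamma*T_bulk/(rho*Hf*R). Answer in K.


Radius R = 48/2 = 24 nm = 2.4e-08 m
Convert H_f = 53 kJ/kg = 53000 J/kg
dT = 2 * gamma_SL * T_bulk / (rho * H_f * R)
dT = 2 * 0.76 * 829 / (15723 * 53000 * 2.4e-08)
dT = 63.0 K

63.0


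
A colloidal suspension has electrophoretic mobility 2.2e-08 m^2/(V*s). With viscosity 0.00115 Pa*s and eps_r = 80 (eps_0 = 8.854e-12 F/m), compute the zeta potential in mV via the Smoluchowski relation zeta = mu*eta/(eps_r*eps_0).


Smoluchowski equation: zeta = mu * eta / (eps_r * eps_0)
zeta = 2.2e-08 * 0.00115 / (80 * 8.854e-12)
zeta = 0.035718 V = 35.72 mV

35.72


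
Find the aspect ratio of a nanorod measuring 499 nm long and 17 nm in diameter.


Aspect ratio AR = length / diameter
AR = 499 / 17
AR = 29.35

29.35


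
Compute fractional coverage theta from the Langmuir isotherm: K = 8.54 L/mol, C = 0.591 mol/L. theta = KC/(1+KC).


Langmuir isotherm: theta = K*C / (1 + K*C)
K*C = 8.54 * 0.591 = 5.04714
theta = 5.04714 / (1 + 5.04714) = 5.04714 / 6.04714
theta = 0.8346

0.8346


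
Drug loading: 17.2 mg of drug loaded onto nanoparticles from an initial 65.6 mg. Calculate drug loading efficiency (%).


Drug loading efficiency = (drug loaded / drug initial) * 100
DLE = 17.2 / 65.6 * 100
DLE = 0.2622 * 100
DLE = 26.22%

26.22


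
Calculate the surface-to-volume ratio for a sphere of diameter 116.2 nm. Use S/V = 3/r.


Radius r = 116.2/2 = 58.1 nm
S/V = 3 / r = 3 / 58.1
S/V = 0.0516 nm^-1

0.0516


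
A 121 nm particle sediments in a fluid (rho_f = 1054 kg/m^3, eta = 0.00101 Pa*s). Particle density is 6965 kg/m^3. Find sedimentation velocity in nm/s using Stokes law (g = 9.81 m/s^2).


Radius R = 121/2 nm = 6.05e-08 m
Density difference = 6965 - 1054 = 5911 kg/m^3
v = 2 * R^2 * (rho_p - rho_f) * g / (9 * eta)
v = 2 * (6.05e-08)^2 * 5911 * 9.81 / (9 * 0.00101)
v = 4.66989e-08 m/s = 46.6989 nm/s

46.6989


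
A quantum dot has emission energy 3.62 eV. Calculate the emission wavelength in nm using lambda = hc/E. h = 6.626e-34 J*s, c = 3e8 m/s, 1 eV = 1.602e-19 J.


Convert energy: E = 3.62 eV = 3.62 * 1.602e-19 = 5.79924e-19 J
lambda = h*c / E = 6.626e-34 * 3e8 / 5.79924e-19
lambda = 3.42769e-07 m = 342.8 nm

342.8


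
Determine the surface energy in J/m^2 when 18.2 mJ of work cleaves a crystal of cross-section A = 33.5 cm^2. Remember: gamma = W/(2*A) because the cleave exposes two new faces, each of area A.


Convert: A = 33.5 cm^2 = 0.00335 m^2, W = 18.2 mJ = 0.0182 J
Cleaving exposes two faces of area A, so total new surface = 2*A and gamma = W / (2*A)
gamma = 0.0182 / (2 * 0.00335)
gamma = 2.716 J/m^2

2.716


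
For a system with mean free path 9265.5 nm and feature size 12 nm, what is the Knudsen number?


Knudsen number Kn = lambda / L
Kn = 9265.5 / 12
Kn = 772.125

772.125


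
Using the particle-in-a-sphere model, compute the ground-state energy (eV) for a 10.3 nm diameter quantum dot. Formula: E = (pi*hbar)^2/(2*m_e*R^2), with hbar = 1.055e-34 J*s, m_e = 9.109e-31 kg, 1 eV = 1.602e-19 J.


Radius R = 10.3/2 = 5.15 nm = 5.15e-09 m
E = (pi * 1.055e-34)^2 / (2 * 9.109e-31 * (5.15e-09)^2)
E(J) = 2.27347e-21
E = E(J) / 1.602e-19 = 0.0142 eV

0.0142


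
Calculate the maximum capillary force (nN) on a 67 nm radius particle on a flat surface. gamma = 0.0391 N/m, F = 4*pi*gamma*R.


Convert radius: R = 67 nm = 6.7e-08 m
F = 4 * pi * gamma * R
F = 4 * pi * 0.0391 * 6.7e-08
F = 3.29201e-08 N = 32.9201 nN

32.9201


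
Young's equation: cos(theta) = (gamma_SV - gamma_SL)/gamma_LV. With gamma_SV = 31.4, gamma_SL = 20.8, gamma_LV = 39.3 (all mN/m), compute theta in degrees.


cos(theta) = (gamma_SV - gamma_SL) / gamma_LV
cos(theta) = (31.4 - 20.8) / 39.3
cos(theta) = 0.26972
theta = arccos(0.26972) = 74.35 degrees

74.35


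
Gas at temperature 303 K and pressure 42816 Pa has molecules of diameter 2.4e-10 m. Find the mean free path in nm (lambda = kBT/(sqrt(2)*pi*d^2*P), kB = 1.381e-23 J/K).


Mean free path: lambda = kB*T / (sqrt(2) * pi * d^2 * P)
lambda = 1.381e-23 * 303 / (sqrt(2) * pi * (2.4e-10)^2 * 42816)
lambda = 3.81894e-07 m
lambda = 381.89 nm

381.89


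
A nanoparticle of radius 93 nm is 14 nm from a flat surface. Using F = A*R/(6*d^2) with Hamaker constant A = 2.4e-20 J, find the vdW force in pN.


Convert to SI: R = 93 nm = 9.3e-08 m, d = 14 nm = 1.4e-08 m
F = A * R / (6 * d^2)
F = 2.4e-20 * 9.3e-08 / (6 * (1.4e-08)^2)
F = 1.89796e-12 N = 1.898 pN

1.898


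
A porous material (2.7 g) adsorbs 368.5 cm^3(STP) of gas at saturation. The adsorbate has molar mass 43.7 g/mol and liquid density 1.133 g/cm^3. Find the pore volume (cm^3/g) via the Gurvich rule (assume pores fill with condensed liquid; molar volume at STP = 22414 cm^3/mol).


Moles adsorbed n = V_ads / 22414 = 368.5 / 22414 = 1.644062e-02 mol
Liquid volume V_liq = n * M / rho_liq = 1.644062e-02 * 43.7 / 1.133 = 0.63412 cm^3
Specific pore volume V_pore = V_liq / m_sample = 0.63412 / 2.7
V_pore = 0.2349 cm^3/g

0.2349


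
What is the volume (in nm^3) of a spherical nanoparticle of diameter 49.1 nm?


Radius r = 49.1/2 = 24.55 nm
Volume V = (4/3) * pi * r^3
V = (4/3) * pi * (24.55)^3
V = 61978.79 nm^3

61978.79


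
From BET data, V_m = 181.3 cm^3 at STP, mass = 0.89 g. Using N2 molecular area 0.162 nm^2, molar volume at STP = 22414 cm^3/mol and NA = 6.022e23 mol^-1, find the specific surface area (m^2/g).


Number of moles in monolayer = V_m / 22414 = 181.3 / 22414 = 0.00808869
Number of molecules = moles * NA = 0.00808869 * 6.022e23
SA = molecules * sigma / mass
SA = (181.3 / 22414) * 6.022e23 * 0.162e-18 / 0.89
SA = 886.6 m^2/g

886.6


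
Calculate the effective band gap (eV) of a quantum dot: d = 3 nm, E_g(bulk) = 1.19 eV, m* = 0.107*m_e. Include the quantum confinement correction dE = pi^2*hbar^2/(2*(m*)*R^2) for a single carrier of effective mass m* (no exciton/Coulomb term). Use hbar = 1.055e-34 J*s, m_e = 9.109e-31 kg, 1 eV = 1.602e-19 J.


Radius R = 3/2 nm = 1.5e-09 m
Confinement energy dE = pi^2 * hbar^2 / (2 * m_eff * m_e * R^2)
dE = pi^2 * (1.055e-34)^2 / (2 * 0.107 * 9.109e-31 * (1.5e-09)^2) J, divided by 1.602e-19 J/eV
dE = 1.5634 eV
Total band gap = E_g(bulk) + dE = 1.19 + 1.5634 = 2.7534 eV

2.7534


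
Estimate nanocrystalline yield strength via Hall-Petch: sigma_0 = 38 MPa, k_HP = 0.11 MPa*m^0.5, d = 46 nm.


d = 46 nm = 4.6e-08 m
sqrt(d) = 0.0002144761
Hall-Petch contribution = k / sqrt(d) = 0.11 / 0.0002144761 = 512.9 MPa
sigma = sigma_0 + k/sqrt(d) = 38 + 512.9 = 550.9 MPa

550.9


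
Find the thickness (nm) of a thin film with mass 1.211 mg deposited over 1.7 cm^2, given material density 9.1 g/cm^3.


Convert: m = 1.211 mg = 1.2110e-06 kg, A = 1.7 cm^2 = 1.7000e-04 m^2, rho = 9.1 g/cm^3 = 9100 kg/m^3
t = m / (A * rho)
t = 1.2110e-06 / (1.7000e-04 * 9100)
t = 7.8281e-07 m = 782.8 nm

782.8


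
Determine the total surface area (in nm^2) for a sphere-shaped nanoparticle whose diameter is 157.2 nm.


Radius r = 157.2/2 = 78.6 nm
Surface area SA = 4 * pi * r^2
SA = 4 * pi * (78.6)^2
SA = 77634.54 nm^2

77634.54


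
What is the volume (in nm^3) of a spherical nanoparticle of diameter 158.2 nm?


Radius r = 158.2/2 = 79.1 nm
Volume V = (4/3) * pi * r^3
V = (4/3) * pi * (79.1)^3
V = 2073089.54 nm^3

2073089.54


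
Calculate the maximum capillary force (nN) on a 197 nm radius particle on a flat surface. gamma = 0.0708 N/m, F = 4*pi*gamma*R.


Convert radius: R = 197 nm = 1.97e-07 m
F = 4 * pi * gamma * R
F = 4 * pi * 0.0708 * 1.97e-07
F = 1.75271e-07 N = 175.2707 nN

175.2707


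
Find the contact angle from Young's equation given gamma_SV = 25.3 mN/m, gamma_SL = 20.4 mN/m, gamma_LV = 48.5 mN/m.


cos(theta) = (gamma_SV - gamma_SL) / gamma_LV
cos(theta) = (25.3 - 20.4) / 48.5
cos(theta) = 0.101031
theta = arccos(0.101031) = 84.2 degrees

84.2


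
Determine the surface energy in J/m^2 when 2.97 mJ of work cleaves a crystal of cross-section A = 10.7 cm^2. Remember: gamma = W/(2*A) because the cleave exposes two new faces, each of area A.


Convert: A = 10.7 cm^2 = 0.00107 m^2, W = 2.97 mJ = 0.00297 J
Cleaving exposes two faces of area A, so total new surface = 2*A and gamma = W / (2*A)
gamma = 0.00297 / (2 * 0.00107)
gamma = 1.388 J/m^2

1.388


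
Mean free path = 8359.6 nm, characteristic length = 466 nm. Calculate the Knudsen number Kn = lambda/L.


Knudsen number Kn = lambda / L
Kn = 8359.6 / 466
Kn = 17.9391

17.9391


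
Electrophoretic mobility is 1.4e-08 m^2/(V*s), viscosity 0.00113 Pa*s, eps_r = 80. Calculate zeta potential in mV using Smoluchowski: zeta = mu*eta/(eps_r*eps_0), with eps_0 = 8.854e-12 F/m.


Smoluchowski equation: zeta = mu * eta / (eps_r * eps_0)
zeta = 1.4e-08 * 0.00113 / (80 * 8.854e-12)
zeta = 0.022335 V = 22.33 mV

22.33


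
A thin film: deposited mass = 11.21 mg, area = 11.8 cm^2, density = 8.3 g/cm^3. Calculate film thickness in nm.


Convert: m = 11.21 mg = 1.1210e-05 kg, A = 11.8 cm^2 = 1.1800e-03 m^2, rho = 8.3 g/cm^3 = 8300 kg/m^3
t = m / (A * rho)
t = 1.1210e-05 / (1.1800e-03 * 8300)
t = 1.1446e-06 m = 1144.6 nm

1144.6


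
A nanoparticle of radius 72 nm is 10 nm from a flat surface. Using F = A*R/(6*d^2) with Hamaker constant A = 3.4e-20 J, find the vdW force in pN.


Convert to SI: R = 72 nm = 7.2e-08 m, d = 10 nm = 1e-08 m
F = A * R / (6 * d^2)
F = 3.4e-20 * 7.2e-08 / (6 * (1e-08)^2)
F = 4.08e-12 N = 4.08 pN

4.08


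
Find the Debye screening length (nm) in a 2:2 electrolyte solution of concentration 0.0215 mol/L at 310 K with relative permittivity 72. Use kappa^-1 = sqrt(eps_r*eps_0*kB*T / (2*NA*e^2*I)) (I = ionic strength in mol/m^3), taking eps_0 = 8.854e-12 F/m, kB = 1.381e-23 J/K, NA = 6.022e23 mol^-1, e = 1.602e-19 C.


Ionic strength I = 0.0215 * 2^2 * 1000 = 86 mol/m^3
kappa^-1 = sqrt(72 * 8.854e-12 * 1.381e-23 * 310 / (2 * 6.022e23 * (1.602e-19)^2 * 86))
kappa^-1 = 1.013 nm

1.013
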